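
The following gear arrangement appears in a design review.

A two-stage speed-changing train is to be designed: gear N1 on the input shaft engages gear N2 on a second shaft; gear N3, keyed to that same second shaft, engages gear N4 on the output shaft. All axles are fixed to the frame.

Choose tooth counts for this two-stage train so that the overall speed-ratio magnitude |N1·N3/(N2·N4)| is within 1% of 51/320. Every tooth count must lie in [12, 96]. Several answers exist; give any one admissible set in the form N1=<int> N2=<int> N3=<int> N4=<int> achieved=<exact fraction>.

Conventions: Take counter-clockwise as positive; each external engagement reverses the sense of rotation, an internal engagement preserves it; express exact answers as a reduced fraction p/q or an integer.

N1=12 N2=16 N3=17 N4=80 achieved=51/320

2-stage fixed-axis compound train for ratio 51/320
target = 51/320 in lowest terms: an exact hit needs N1·N3 = k·51 and N2·N4 = k·320 for one integer k, every count in [12, 96]; additionally prefer no 1:1 stage (N1 ≠ N2, N3 ≠ N4)
k = 1…3: no 1:1-free in-range split of k·51 and k·320 into factor pairs; take k = 4
k = 4: N1·N3 = 204 = 12·17, N2·N4 = 1280 = 16·80
achieved = 12·17/(16·80) = 51/320; |achieved − target| = 0 ≤ 51/32000 ✓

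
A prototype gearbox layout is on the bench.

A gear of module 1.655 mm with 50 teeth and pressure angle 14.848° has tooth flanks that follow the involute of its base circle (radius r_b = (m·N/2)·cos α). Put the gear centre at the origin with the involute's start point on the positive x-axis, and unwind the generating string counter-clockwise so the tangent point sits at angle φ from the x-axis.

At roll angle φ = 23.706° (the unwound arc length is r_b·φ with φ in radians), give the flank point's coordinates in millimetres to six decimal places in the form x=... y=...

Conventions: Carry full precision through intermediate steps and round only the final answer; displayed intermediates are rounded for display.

x=43.271519 y=0.928158

single-mesh involute tooth geometry (50T wheel at module 1.655)
pitch radius r_p = m·N/2 = 1.655·50/2 = 41.375000
base radius r_b = r_p·cos α = 41.375000·cos 14.848° = 39.993449
roll angle φ = 23.706° = 0.41374775 rad
x = r_b·(cos φ + φ·sin φ) = 43.271519
y = r_b·(sin φ − φ·cos φ) = 0.928158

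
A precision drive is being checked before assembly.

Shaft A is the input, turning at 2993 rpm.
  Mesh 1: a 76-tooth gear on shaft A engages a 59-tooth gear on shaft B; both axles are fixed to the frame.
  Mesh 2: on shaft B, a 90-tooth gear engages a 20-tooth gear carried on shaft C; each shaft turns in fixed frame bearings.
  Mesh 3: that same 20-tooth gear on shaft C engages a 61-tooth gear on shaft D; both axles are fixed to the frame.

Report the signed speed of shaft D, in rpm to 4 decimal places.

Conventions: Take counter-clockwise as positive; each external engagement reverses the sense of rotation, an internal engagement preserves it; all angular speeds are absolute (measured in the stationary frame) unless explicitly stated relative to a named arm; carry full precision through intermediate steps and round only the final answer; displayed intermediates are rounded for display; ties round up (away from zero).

recognized (4 fixed axles, 3 meshes): fixed-axis compound train
mesh 1 [76T→59T]: ω = 2993.0000×76/59 = 3855.3898 rpm, sense flips to −
mesh 2 [90T→20T]: ω = 3855.3898×90/20 = 17349.2542 rpm, sense flips to +
mesh 3 [20T→61T]: ω = 17349.2542×20/61 = 5688.2801 rpm, sense flips to −
signed output speed = -5688.2801 rpm

-5688.2801 rpm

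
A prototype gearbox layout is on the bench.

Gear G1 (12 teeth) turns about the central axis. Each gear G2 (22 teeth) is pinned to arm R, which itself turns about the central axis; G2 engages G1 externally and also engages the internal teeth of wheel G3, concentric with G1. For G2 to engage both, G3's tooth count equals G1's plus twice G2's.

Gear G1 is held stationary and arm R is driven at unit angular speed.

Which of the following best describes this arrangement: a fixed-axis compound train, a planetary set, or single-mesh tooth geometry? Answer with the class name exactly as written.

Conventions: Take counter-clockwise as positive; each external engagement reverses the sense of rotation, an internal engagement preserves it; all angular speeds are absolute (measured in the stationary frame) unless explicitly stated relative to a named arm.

planetary set

class = planetary set [G3 = 12+2·22 = 56; Willis about the carrier]
classification: planetary set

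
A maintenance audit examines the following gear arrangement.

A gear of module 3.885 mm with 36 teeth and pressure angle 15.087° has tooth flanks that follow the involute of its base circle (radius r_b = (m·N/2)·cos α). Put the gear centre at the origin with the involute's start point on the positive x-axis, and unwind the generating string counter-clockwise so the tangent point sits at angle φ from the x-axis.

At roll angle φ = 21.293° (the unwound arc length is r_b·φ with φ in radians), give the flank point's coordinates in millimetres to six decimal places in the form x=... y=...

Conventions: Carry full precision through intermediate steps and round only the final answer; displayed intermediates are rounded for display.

class = single-mesh tooth geometry [base-circle involute, m = 3.885, 36T]
pitch radius r_p = m·N/2 = 3.885·36/2 = 69.930000
base radius r_b = r_p·cos α = 69.930000·cos 15.087° = 67.519633
roll angle φ = 21.293° = 0.37163296 rad
x = r_b·(cos φ + φ·sin φ) = 72.022478
y = r_b·(sin φ − φ·cos φ) = 1.139309

x=72.022478 y=1.139309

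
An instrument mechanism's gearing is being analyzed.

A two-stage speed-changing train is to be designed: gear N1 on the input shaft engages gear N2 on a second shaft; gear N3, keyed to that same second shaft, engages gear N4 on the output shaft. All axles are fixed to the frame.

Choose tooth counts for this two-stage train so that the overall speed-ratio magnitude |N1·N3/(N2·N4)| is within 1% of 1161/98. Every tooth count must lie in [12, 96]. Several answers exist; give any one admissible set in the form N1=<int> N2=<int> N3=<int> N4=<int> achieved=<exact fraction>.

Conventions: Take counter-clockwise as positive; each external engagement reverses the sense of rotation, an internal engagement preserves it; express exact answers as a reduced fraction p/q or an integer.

N1=27 N2=14 N3=86 N4=14 achieved=1161/98

class = fixed-axis compound train [2-stage, 1161/98 wanted]
target = 1161/98 in lowest terms: an exact hit needs N1·N3 = k·1161 and N2·N4 = k·98 for one integer k, every count in [12, 96]; additionally prefer no 1:1 stage (N1 ≠ N2, N3 ≠ N4)
k = 1: no 1:1-free in-range split of k·1161 and k·98 into factor pairs; take k = 2
k = 2: N1·N3 = 2322 = 27·86, N2·N4 = 196 = 14·14
achieved = 27·86/(14·14) = 1161/98; |achieved − target| = 0 ≤ 1161/9800 ✓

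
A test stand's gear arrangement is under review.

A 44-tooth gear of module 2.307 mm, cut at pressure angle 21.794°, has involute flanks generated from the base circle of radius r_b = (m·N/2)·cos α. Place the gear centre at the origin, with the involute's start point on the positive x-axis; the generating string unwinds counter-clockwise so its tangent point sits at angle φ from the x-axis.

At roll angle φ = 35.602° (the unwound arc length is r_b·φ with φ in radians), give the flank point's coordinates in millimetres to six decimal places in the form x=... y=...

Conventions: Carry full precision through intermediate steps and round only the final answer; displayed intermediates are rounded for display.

single-mesh involute tooth geometry (44T wheel at module 2.307)
pitch radius r_p = m·N/2 = 2.307·44/2 = 50.754000
base radius r_b = r_p·cos α = 50.754000·cos 21.794° = 47.126343
roll angle φ = 35.602° = 0.62137212 rad
x = r_b·(cos φ + φ·sin φ) = 55.364643
y = r_b·(sin φ − φ·cos φ) = 3.625233

x=55.364643 y=3.625233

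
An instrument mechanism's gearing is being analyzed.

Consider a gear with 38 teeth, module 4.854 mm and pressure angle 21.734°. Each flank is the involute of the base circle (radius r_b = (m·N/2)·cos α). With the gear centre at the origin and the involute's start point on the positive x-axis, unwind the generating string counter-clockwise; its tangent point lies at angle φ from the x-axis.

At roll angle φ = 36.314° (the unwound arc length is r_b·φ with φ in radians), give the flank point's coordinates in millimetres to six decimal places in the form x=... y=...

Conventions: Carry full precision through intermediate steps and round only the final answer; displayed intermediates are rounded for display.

x=101.186954 y=6.982558

recognized (one wheel, involute flank): single-mesh tooth geometry, m = 4.854, N = 38
pitch radius r_p = m·N/2 = 4.854·38/2 = 92.226000
base radius r_b = r_p·cos α = 92.226000·cos 21.734° = 85.669930
roll angle φ = 36.314° = 0.63379886 rad
x = r_b·(cos φ + φ·sin φ) = 101.186954
y = r_b·(sin φ − φ·cos φ) = 6.982558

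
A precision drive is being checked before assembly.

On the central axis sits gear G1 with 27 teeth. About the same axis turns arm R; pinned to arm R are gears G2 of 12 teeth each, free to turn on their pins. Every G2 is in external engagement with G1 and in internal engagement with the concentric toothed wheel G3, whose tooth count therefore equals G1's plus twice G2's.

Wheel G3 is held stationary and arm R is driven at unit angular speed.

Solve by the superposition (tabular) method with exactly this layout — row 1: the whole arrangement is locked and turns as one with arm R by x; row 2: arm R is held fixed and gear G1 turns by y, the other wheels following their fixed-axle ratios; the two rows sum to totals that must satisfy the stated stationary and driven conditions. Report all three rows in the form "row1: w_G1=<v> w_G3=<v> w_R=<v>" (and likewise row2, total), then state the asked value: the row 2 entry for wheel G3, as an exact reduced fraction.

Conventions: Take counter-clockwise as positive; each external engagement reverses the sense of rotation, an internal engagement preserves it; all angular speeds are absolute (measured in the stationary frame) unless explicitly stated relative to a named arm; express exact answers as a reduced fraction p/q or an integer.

recognized (axles ride arm R): planetary set, 27/12/51 teeth
row 1 (train locked, turned with arm): all members turn x
superposition row 2 [arm held]: sun y, ring −(27/51)·y, arm 0
boundary: total ω_ring = x − (27/51)·y = 0 and total ω_arm = x = 1  ⇒  y = 17/9, x = 1
row 2 ring = −(27/51)·17/9 = -1
totals (row 1 + row 2): sun 1 + 17/9 = 26/9, ring 1 + (-1) = 0, arm 1 + 0 = 1
asked cell (row2, ring) = -1

row1: w_G1=1 w_G3=1 w_R=1
row2: w_G1=17/9 w_G3=-1 w_R=0
total: w_G1=26/9 w_G3=0 w_R=1
asked value: -1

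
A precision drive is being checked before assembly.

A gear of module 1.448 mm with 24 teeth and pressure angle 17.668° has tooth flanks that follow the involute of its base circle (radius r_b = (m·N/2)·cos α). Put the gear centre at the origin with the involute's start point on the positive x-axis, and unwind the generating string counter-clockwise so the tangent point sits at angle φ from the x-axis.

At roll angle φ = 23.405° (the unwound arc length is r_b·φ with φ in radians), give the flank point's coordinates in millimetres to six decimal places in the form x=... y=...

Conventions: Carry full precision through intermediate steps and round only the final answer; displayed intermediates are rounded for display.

x=17.880663 y=0.369946

topology: single-mesh involute geometry — m = 1.448, N = 24
pitch radius r_p = m·N/2 = 1.448·24/2 = 17.376000
base radius r_b = r_p·cos α = 17.376000·cos 17.668° = 16.556394
roll angle φ = 23.405° = 0.40849431 rad
x = r_b·(cos φ + φ·sin φ) = 17.880663
y = r_b·(sin φ − φ·cos φ) = 0.369946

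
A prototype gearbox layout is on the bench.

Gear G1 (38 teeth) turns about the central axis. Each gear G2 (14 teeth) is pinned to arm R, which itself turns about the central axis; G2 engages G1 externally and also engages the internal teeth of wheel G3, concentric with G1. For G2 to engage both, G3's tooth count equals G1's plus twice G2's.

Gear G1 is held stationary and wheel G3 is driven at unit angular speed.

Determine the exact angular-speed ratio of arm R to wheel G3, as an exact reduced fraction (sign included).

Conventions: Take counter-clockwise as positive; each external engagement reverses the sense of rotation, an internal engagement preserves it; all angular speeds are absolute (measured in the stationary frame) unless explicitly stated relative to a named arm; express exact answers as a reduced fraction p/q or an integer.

33/52

planetary set (38T centre, 14T on arm, 66T internal) — Willis relation
ring teeth: 38 + 2·14 = 66
38(ω_sun−ω_arm) = −66(ω_ring−ω_arm),  ω_sun = 0, ω_ring = 1
38(0−ω_arm) = −66(1−ω_arm)  ⇒  104·ω_arm = 66  ⇒  ω_arm = 33/52
ω_out/ω_in = 33/52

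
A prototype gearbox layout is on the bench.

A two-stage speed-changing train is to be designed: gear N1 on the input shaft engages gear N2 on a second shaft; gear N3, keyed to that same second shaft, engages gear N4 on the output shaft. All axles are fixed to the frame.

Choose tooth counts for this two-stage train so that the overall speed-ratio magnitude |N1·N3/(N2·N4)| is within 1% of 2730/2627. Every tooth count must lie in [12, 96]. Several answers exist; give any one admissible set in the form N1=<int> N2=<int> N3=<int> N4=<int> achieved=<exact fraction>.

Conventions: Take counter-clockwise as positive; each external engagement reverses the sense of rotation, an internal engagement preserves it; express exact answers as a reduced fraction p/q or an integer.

N1=30 N2=37 N3=91 N4=71 achieved=2730/2627

2-stage fixed-axis compound train for ratio 2730/2627
target = 2730/2627 in lowest terms: an exact hit needs N1·N3 = k·2730 and N2·N4 = k·2627 for one integer k, every count in [12, 96]; additionally prefer no 1:1 stage (N1 ≠ N2, N3 ≠ N4)
k = 1: N1·N3 = 2730 = 30·91, N2·N4 = 2627 = 37·71
achieved = 30·91/(37·71) = 2730/2627; |achieved − target| = 0 ≤ 273/26270 ✓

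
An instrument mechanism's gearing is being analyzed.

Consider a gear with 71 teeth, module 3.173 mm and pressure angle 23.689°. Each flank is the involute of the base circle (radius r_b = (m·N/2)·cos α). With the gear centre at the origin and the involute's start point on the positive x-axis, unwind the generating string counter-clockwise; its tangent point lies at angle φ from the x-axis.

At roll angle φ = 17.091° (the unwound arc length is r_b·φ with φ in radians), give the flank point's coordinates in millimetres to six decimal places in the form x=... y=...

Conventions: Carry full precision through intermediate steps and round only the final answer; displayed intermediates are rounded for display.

class = single-mesh tooth geometry [base-circle involute, m = 3.173, 71T]
pitch radius r_p = m·N/2 = 3.173·71/2 = 112.641500
base radius r_b = r_p·cos α = 112.641500·cos 23.689° = 103.150298
roll angle φ = 17.091° = 0.29829422 rad
x = r_b·(cos φ + φ·sin φ) = 107.637846
y = r_b·(sin φ − φ·cos φ) = 0.904512

x=107.637846 y=0.904512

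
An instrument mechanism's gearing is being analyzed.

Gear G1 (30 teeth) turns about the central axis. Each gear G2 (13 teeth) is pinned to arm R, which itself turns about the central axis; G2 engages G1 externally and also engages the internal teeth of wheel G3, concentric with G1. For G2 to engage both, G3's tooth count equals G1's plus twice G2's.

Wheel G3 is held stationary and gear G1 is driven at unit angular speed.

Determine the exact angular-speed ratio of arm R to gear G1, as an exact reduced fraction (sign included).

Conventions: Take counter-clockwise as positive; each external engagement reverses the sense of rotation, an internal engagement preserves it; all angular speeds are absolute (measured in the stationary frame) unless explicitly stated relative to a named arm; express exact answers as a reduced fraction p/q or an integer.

topology: planetary set — G1 30T / G2 13T / G3 56T, arm = carrier (Willis)
ring teeth: 30 + 2·13 = 56
30(ω_sun−ω_arm) = −56(ω_ring−ω_arm),  ω_ring = 0, ω_sun = 1
30(1−ω_arm) = −56(0−ω_arm)  ⇒  86·ω_arm = 30  ⇒  ω_arm = 15/43
ω_out/ω_in = 15/43

15/43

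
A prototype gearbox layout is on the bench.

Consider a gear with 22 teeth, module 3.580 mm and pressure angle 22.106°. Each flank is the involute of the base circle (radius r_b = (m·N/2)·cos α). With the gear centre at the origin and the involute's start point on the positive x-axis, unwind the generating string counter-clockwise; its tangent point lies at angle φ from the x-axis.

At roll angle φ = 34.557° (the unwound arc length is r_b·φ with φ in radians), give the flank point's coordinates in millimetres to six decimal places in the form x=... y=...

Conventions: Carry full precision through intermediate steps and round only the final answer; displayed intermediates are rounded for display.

x=42.529828 y=2.572490

recognized (one wheel, involute flank): single-mesh tooth geometry, m = 3.580, N = 22
pitch radius r_p = m·N/2 = 3.580·22/2 = 39.380000
base radius r_b = r_p·cos α = 39.380000·cos 22.106° = 36.485146
roll angle φ = 34.557° = 0.60313343 rad
x = r_b·(cos φ + φ·sin φ) = 42.529828
y = r_b·(sin φ − φ·cos φ) = 2.572490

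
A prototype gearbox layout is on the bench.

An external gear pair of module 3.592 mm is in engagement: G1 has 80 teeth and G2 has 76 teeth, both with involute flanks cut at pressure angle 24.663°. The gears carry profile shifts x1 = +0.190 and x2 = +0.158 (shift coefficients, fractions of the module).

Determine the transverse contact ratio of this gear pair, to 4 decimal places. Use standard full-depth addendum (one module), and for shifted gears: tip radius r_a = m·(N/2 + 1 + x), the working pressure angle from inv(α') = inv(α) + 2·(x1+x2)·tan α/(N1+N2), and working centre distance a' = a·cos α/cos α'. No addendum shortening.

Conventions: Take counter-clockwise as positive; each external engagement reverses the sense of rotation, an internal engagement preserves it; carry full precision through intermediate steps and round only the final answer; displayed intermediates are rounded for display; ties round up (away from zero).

1.5642

single-mesh involute tooth geometry (80T engaging 76T at module 3.592)
base radii: r_b1 = 130.573199, r_b2 = 124.044539
tip radii: r_a1 = 147.954480, r_a2 = 140.655536
inv(α') = inv(24.663°) + 2·(+0.190+0.158)·tan α/(80+76) = 0.03076449  ⇒  α' = 25.20600°
a' = a·cos α / cos α' = 280.1760·cos 24.663°/cos 25.20600° = 281.413205
action lengths: √(r_a1²−r_b1²) = 69.578501, √(r_a2²−r_b2²) = 66.309366
base pitch p_b = π·m·cos α = 10.255195
CR = (69.578501 + 66.309366 − 281.413205·sin 25.20600°)/10.255195 = 1.564212
contact ratio ≈ 1.5642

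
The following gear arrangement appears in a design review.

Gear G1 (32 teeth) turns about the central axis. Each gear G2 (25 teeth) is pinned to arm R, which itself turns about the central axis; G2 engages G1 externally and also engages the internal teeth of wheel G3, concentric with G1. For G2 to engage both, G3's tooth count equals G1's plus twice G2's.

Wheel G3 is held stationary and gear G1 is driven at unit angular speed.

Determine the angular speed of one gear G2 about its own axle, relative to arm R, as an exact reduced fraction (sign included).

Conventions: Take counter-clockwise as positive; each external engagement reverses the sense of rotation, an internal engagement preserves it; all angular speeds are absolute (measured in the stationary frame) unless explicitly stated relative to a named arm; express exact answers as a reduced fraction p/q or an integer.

planetary set (32T centre, 25T on arm, 82T internal) — Willis relation
ring teeth: 32 + 2·25 = 82
32(ω_sun−ω_arm) = −82(ω_ring−ω_arm),  ω_ring = 0, ω_sun = 1
32(1−ω_arm) = −82(0−ω_arm)  ⇒  114·ω_arm = 32  ⇒  ω_arm = 16/57
sun–planet mesh: 32·(1−16/57) = −25·(ω_p−ω_arm)  ⇒  ω_p−ω_arm = -1312/1425
exact speed ratio = -1312/1425

-1312/1425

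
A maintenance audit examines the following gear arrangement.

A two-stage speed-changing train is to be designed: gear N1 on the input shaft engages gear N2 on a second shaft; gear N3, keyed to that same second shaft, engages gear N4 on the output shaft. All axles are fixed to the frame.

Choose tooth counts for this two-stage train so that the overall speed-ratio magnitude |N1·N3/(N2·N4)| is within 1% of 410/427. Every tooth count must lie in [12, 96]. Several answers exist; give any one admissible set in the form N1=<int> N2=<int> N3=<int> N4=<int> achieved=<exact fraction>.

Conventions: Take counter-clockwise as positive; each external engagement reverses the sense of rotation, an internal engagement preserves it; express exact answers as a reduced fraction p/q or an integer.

N1=20 N2=14 N3=41 N4=61 achieved=410/427

design class (target 410/427): fixed-axis compound train
target = 410/427 in lowest terms: an exact hit needs N1·N3 = k·410 and N2·N4 = k·427 for one integer k, every count in [12, 96]; additionally prefer no 1:1 stage (N1 ≠ N2, N3 ≠ N4)
k = 1: no 1:1-free in-range split of k·410 and k·427 into factor pairs; take k = 2
k = 2: N1·N3 = 820 = 20·41, N2·N4 = 854 = 14·61
achieved = 20·41/(14·61) = 410/427; |achieved − target| = 0 ≤ 41/4270 ✓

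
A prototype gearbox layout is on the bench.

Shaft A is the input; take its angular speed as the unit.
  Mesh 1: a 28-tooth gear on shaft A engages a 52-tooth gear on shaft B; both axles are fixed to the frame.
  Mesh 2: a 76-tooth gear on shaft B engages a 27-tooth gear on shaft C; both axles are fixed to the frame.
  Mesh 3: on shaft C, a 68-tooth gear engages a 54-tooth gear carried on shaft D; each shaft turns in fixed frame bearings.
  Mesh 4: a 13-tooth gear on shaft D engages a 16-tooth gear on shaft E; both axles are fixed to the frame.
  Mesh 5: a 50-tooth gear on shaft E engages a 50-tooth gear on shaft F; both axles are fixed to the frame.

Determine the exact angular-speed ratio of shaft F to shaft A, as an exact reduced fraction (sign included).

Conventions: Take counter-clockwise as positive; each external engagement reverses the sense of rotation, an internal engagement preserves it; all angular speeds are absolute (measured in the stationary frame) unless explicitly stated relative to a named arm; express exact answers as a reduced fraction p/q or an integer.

-2261/1458

class = fixed-axis compound train [5 meshes; 5 ratios multiply, 5 sense flips]
mesh 1 [28T→52T]: running ratio 7/13, sense −
mesh 2 [76T→27T]: running ratio 532/351, sense +
mesh 3 [68T→54T]: running ratio 18088/9477, sense −
mesh 4 [13T→16T]: running ratio 2261/1458, sense +
mesh 5 [50T→50T]: running ratio 2261/1458, sense −
ω_out/ω_in = -2261/1458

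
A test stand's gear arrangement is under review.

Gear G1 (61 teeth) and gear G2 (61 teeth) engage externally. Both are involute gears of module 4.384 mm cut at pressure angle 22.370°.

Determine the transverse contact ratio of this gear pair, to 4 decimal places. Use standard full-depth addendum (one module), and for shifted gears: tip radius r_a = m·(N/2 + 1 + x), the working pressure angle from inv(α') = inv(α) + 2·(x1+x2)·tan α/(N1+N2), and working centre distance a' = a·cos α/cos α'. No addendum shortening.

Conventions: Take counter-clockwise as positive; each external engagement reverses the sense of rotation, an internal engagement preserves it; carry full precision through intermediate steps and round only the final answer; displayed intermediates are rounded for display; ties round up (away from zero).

1.6650

single-mesh involute tooth geometry (61T engaging 61T at module 4.384)
base radii: r_b1 = 123.649562, r_b2 = 123.649562
tip radii: r_a1 = 138.096000, r_a2 = 138.096000
no profile shift: α' = α, a' = a
action lengths: √(r_a1²−r_b1²) = 61.492204, √(r_a2²−r_b2²) = 61.492204
base pitch p_b = π·m·cos α = 12.736280
CR = (61.492204 + 61.492204 − 267.424000·sin 22.37000°)/12.736280 = 1.665048
contact ratio ≈ 1.6650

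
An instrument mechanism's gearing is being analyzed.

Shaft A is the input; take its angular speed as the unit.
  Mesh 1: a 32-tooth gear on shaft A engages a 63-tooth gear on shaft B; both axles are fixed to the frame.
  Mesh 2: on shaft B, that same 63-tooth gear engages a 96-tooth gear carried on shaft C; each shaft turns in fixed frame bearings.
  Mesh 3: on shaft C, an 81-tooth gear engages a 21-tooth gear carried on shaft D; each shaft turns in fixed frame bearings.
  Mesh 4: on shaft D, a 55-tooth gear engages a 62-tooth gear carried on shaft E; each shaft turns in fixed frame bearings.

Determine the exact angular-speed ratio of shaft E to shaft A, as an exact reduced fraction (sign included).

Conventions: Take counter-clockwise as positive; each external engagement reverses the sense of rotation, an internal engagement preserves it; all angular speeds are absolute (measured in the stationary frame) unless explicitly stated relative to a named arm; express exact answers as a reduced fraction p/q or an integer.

class = fixed-axis compound train [4 meshes; 4 ratios multiply, 4 sense flips]
mesh 1 [32T→63T]: running ratio 32/63, sense −
mesh 2 [63T→96T]: running ratio 1/3, sense +
mesh 3 [81T→21T]: running ratio 9/7, sense −
mesh 4 [55T→62T]: running ratio 495/434, sense +
ω_out/ω_in = 495/434

495/434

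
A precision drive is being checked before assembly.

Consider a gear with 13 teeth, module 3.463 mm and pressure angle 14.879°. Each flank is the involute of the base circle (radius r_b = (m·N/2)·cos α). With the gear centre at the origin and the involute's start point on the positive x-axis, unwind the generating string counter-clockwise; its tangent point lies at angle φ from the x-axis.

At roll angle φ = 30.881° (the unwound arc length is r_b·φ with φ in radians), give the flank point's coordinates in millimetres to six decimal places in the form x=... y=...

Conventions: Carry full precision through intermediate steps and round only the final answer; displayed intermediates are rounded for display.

recognized (one wheel, involute flank): single-mesh tooth geometry, m = 3.463, N = 13
pitch radius r_p = m·N/2 = 3.463·13/2 = 22.509500
base radius r_b = r_p·cos α = 22.509500·cos 14.879° = 21.754762
roll angle φ = 30.881° = 0.53897513 rad
x = r_b·(cos φ + φ·sin φ) = 24.688778
y = r_b·(sin φ − φ·cos φ) = 1.102733

x=24.688778 y=1.102733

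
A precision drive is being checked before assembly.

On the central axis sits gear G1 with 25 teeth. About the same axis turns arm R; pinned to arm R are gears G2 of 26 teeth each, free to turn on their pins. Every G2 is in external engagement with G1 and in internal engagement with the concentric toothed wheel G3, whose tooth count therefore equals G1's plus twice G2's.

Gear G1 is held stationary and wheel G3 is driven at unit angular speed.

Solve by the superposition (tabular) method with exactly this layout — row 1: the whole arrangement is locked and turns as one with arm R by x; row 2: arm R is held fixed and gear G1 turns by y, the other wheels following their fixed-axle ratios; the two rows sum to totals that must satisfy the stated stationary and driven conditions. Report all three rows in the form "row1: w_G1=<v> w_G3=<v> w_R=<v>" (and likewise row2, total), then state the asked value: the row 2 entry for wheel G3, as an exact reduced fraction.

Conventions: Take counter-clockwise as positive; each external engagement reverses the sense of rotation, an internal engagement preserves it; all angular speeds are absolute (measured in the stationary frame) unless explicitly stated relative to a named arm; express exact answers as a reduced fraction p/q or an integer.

row1: w_G1=77/102 w_G3=77/102 w_R=77/102
row2: w_G1=-77/102 w_G3=25/102 w_R=0
total: w_G1=0 w_G3=1 w_R=77/102
asked value: 25/102

class = planetary set [G3 = 25+2·26 = 77; Willis about the carrier]
superposition row 1 [locked train]: every member turns x
row 2 — arm fixed, fixed-axis ratios: sun y, ring −(25/77)·y, arm 0
boundary: total ω_sun = x + y = 0 and total ω_ring = x − (25/77)·y = 1  ⇒  y = -77/102, x = 77/102
row 2 ring = −(25/77)·(-77/102) = 25/102
totals (row 1 + row 2): sun 77/102 + (-77/102) = 0, ring 77/102 + 25/102 = 1, arm 77/102 + 0 = 77/102
asked cell (row2, ring) = 25/102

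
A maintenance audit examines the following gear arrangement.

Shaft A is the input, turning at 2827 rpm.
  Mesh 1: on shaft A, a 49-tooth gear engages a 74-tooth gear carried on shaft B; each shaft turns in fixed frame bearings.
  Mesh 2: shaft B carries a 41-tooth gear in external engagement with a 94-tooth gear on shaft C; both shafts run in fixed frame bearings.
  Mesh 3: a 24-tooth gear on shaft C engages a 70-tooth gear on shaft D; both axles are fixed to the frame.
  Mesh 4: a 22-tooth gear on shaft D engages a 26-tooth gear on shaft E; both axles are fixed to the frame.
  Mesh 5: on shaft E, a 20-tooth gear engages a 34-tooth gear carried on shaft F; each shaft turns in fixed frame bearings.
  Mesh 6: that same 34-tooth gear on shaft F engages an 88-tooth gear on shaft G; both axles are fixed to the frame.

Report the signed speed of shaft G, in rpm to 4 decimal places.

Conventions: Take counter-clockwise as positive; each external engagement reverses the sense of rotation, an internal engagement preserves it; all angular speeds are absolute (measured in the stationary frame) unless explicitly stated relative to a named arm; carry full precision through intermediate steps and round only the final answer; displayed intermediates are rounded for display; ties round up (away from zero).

+53.8339 rpm

class = fixed-axis compound train [6 meshes; 6 ratios multiply, 6 sense flips]
mesh 1 [49T→74T]: ω = 2827.0000×49/74 = 1871.9324 rpm, sense flips to −
mesh 2 [41T→94T]: ω = 1871.9324×41/94 = 816.4812 rpm, sense flips to +
mesh 3 [24T→70T]: ω = 816.4812×24/70 = 279.9364 rpm, sense flips to −
mesh 4 [22T→26T]: ω = 279.9364×22/26 = 236.8693 rpm, sense flips to +
mesh 5 [20T→34T]: ω = 236.8693×20/34 = 139.3349 rpm, sense flips to −
mesh 6 [34T→88T]: ω = 139.3349×34/88 = 53.8339 rpm, sense flips to +
signed output speed = +53.8339 rpm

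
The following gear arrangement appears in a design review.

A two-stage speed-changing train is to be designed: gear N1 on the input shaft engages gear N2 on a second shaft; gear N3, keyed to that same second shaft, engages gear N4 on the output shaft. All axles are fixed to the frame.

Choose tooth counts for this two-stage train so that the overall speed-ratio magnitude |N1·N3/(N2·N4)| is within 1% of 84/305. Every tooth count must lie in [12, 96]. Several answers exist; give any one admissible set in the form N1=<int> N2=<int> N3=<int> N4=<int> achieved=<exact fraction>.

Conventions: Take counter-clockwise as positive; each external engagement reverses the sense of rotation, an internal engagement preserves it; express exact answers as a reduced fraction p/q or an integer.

N1=12 N2=15 N3=21 N4=61 achieved=84/305

2-stage fixed-axis compound train for ratio 84/305
target = 84/305 in lowest terms: an exact hit needs N1·N3 = k·84 and N2·N4 = k·305 for one integer k, every count in [12, 96]; additionally prefer no 1:1 stage (N1 ≠ N2, N3 ≠ N4)
k = 1…2: no 1:1-free in-range split of k·84 and k·305 into factor pairs; take k = 3
k = 3: N1·N3 = 252 = 12·21, N2·N4 = 915 = 15·61
achieved = 12·21/(15·61) = 84/305; |achieved − target| = 0 ≤ 21/7625 ✓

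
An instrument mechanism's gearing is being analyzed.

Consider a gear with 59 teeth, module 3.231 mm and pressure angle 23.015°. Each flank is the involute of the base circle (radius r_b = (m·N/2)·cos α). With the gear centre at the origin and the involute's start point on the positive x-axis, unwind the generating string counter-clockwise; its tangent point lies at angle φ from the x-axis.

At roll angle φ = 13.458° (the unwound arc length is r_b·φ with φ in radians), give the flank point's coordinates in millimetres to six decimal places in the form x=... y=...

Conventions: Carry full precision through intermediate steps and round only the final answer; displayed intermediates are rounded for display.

x=90.114470 y=0.376870

recognized (one wheel, involute flank): single-mesh tooth geometry, m = 3.231, N = 59
pitch radius r_p = m·N/2 = 3.231·59/2 = 95.314500
base radius r_b = r_p·cos α = 95.314500·cos 23.015° = 87.727707
roll angle φ = 13.458° = 0.23488641 rad
x = r_b·(cos φ + φ·sin φ) = 90.114470
y = r_b·(sin φ − φ·cos φ) = 0.376870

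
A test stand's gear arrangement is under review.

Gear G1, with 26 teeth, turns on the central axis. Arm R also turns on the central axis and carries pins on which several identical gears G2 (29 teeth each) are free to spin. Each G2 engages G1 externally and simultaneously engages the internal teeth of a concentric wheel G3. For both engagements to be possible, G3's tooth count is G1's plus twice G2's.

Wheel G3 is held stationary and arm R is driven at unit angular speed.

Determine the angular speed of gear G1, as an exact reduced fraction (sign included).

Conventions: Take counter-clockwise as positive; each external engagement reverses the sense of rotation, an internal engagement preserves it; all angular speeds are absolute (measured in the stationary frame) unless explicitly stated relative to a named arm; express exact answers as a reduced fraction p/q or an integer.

55/13

planetary set (26T centre, 29T on arm, 84T internal) — Willis relation
ring teeth: 26 + 2·29 = 84
26(ω_sun−ω_arm) = −84(ω_ring−ω_arm),  ω_ring = 0, ω_arm = 1
ω_sun = 1 − (84/26)(0−1) = 55/13
exact speed ratio = 55/13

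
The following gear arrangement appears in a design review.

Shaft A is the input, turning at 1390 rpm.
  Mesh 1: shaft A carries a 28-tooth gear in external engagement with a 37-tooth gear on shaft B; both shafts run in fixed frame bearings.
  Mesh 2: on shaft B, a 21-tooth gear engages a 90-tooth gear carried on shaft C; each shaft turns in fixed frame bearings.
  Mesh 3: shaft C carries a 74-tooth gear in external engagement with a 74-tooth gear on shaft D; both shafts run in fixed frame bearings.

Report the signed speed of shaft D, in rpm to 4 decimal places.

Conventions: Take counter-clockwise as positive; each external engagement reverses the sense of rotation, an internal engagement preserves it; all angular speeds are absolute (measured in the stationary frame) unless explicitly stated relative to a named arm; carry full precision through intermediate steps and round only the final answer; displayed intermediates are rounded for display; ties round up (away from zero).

3-mesh fixed-axis compound train (all bearings frame-fixed)
mesh 1 [28T→37T]: ω = 1390.0000×28/37 = 1051.8919 rpm, sense flips to −
mesh 2 [21T→90T]: ω = 1051.8919×21/90 = 245.4414 rpm, sense flips to +
mesh 3 [74T→74T]: ω = 245.4414×74/74 = 245.4414 rpm, sense flips to −
signed output speed = -245.4414 rpm

-245.4414 rpm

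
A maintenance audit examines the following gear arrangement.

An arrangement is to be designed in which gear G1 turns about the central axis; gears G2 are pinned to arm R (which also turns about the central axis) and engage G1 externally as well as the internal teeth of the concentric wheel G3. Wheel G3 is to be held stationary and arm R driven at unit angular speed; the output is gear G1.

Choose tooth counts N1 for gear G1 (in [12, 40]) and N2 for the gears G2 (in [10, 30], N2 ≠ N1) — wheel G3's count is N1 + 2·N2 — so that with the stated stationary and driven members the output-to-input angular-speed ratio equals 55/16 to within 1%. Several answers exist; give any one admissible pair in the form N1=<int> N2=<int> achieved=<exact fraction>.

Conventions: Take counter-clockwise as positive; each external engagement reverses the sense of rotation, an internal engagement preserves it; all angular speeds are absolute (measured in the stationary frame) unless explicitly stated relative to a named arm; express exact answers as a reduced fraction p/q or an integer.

N1=32 N2=23 achieved=55/16

topology: planetary set — design target 55/16, arm = carrier (Willis)
Willis with ω_ring = 0: ω_sun/ω_arm = (N1+N3)/N1; set equal to 55/16  ⇒  N3/N1 = 55/16 − 1 = 39/16
N3 = N1 + 2·N2  ⇒  N2/N1 = (N3/N1 − 1)/2 = (39/16 − 1)/2 = 23/32
smallest multiple with N1 ≥ 12 and N2 ≥ 10: k = 1  ⇒  N1 = 1·32 = 32, N2 = 1·23 = 23 (N1 ≤ 40, N2 ≤ 30, N2 ≠ N1 ✓), N3 = 32 + 2·23 = 78
check: (N1+N3)/N1 with N1 = 32, N3 = 78 gives 55/16; |achieved − target| = 0 ≤ 11/320 ✓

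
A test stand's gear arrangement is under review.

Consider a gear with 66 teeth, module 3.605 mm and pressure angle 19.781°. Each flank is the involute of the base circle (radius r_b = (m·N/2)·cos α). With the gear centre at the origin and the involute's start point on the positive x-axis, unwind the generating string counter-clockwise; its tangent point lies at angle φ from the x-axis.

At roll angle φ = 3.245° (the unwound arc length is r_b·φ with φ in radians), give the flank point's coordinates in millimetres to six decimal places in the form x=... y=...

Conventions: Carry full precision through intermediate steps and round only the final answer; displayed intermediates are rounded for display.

x=112.124633 y=0.006777

recognized (one wheel, involute flank): single-mesh tooth geometry, m = 3.605, N = 66
pitch radius r_p = m·N/2 = 3.605·66/2 = 118.965000
base radius r_b = r_p·cos α = 118.965000·cos 19.781° = 111.945238
roll angle φ = 3.245° = 0.05663593 rad
x = r_b·(cos φ + φ·sin φ) = 112.124633
y = r_b·(sin φ − φ·cos φ) = 0.006777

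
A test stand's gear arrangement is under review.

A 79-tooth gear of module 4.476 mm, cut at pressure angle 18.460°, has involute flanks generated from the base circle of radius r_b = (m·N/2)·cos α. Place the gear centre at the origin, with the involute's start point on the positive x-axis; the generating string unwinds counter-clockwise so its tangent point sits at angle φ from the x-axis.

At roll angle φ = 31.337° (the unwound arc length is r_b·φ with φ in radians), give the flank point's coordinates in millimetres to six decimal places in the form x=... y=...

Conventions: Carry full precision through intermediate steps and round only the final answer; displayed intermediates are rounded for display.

x=190.943051 y=8.875255

single-mesh involute tooth geometry (79T wheel at module 4.476)
pitch radius r_p = m·N/2 = 4.476·79/2 = 176.802000
base radius r_b = r_p·cos α = 176.802000·cos 18.460° = 167.704643
roll angle φ = 31.337° = 0.54693383 rad
x = r_b·(cos φ + φ·sin φ) = 190.943051
y = r_b·(sin φ − φ·cos φ) = 8.875255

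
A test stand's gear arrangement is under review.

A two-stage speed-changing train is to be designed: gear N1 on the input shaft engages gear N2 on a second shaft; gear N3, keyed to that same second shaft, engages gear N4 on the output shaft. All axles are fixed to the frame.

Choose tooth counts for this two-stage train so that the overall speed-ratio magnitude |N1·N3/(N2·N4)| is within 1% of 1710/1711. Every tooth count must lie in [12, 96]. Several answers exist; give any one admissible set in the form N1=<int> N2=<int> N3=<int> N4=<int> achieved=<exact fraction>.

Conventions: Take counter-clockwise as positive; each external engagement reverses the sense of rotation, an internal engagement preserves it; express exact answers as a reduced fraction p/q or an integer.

2-stage fixed-axis compound train for ratio 1710/1711
target = 1710/1711 in lowest terms: an exact hit needs N1·N3 = k·1710 and N2·N4 = k·1711 for one integer k, every count in [12, 96]; additionally prefer no 1:1 stage (N1 ≠ N2, N3 ≠ N4)
k = 1: N1·N3 = 1710 = 18·95, N2·N4 = 1711 = 29·59
achieved = 18·95/(29·59) = 1710/1711; |achieved − target| = 0 ≤ 171/17110 ✓

N1=18 N2=29 N3=95 N4=59 achieved=1710/1711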